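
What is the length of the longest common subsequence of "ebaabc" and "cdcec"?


LCS of "ebaabc" and "cdcec"
DP table:
           c    d    c    e    c
      0    0    0    0    0    0
  e   0    0    0    0    1    1
  b   0    0    0    0    1    1
  a   0    0    0    0    1    1
  a   0    0    0    0    1    1
  b   0    0    0    0    1    1
  c   0    1    1    1    1    2
LCS length = dp[6][5] = 2

2


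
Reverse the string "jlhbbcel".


Input: jlhbbcel
Reading characters right to left:
  Position 7: 'l'
  Position 6: 'e'
  Position 5: 'c'
  Position 4: 'b'
  Position 3: 'b'
  Position 2: 'h'
  Position 1: 'l'
  Position 0: 'j'
Reversed: lecbbhlj

lecbbhlj


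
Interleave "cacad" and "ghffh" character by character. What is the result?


Interleaving "cacad" and "ghffh":
  Position 0: 'c' from first, 'g' from second => "cg"
  Position 1: 'a' from first, 'h' from second => "ah"
  Position 2: 'c' from first, 'f' from second => "cf"
  Position 3: 'a' from first, 'f' from second => "af"
  Position 4: 'd' from first, 'h' from second => "dh"
Result: cgahcfafdh

cgahcfafdh


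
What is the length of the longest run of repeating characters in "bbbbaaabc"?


Input: "bbbbaaabc"
Scanning for longest run:
  Position 1 ('b'): continues run of 'b', length=2
  Position 2 ('b'): continues run of 'b', length=3
  Position 3 ('b'): continues run of 'b', length=4
  Position 4 ('a'): new char, reset run to 1
  Position 5 ('a'): continues run of 'a', length=2
  Position 6 ('a'): continues run of 'a', length=3
  Position 7 ('b'): new char, reset run to 1
  Position 8 ('c'): new char, reset run to 1
Longest run: 'b' with length 4

4


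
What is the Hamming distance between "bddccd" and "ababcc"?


Comparing "bddccd" and "ababcc" position by position:
  Position 0: 'b' vs 'a' => differ
  Position 1: 'd' vs 'b' => differ
  Position 2: 'd' vs 'a' => differ
  Position 3: 'c' vs 'b' => differ
  Position 4: 'c' vs 'c' => same
  Position 5: 'd' vs 'c' => differ
Total differences (Hamming distance): 5

5


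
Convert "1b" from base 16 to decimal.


Input: "1b" in base 16
Positional expansion:
  Digit '1' (value 1) x 16^1 = 16
  Digit 'b' (value 11) x 16^0 = 11
Sum = 27

27


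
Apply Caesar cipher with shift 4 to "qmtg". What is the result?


Caesar cipher: shift "qmtg" by 4
  'q' (pos 16) + 4 = pos 20 = 'u'
  'm' (pos 12) + 4 = pos 16 = 'q'
  't' (pos 19) + 4 = pos 23 = 'x'
  'g' (pos 6) + 4 = pos 10 = 'k'
Result: uqxk

uqxk


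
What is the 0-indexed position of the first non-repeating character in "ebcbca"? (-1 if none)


Input: ebcbca
Character frequencies:
  'a': 1
  'b': 2
  'c': 2
  'e': 1
Scanning left to right for freq == 1:
  Position 0 ('e'): unique! => answer = 0

0


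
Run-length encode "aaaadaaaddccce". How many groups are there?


Input: aaaadaaaddccce
Scanning for consecutive runs:
  Group 1: 'a' x 4 (positions 0-3)
  Group 2: 'd' x 1 (positions 4-4)
  Group 3: 'a' x 3 (positions 5-7)
  Group 4: 'd' x 2 (positions 8-9)
  Group 5: 'c' x 3 (positions 10-12)
  Group 6: 'e' x 1 (positions 13-13)
Total groups: 6

6


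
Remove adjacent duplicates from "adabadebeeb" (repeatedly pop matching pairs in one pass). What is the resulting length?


Input: adabadebeeb
Stack-based adjacent duplicate removal:
  Read 'a': push. Stack: a
  Read 'd': push. Stack: ad
  Read 'a': push. Stack: ada
  Read 'b': push. Stack: adab
  Read 'a': push. Stack: adaba
  Read 'd': push. Stack: adabad
  Read 'e': push. Stack: adabade
  Read 'b': push. Stack: adabadeb
  Read 'e': push. Stack: adabadebe
  Read 'e': matches stack top 'e' => pop. Stack: adabadeb
  Read 'b': matches stack top 'b' => pop. Stack: adabade
Final stack: "adabade" (length 7)

7


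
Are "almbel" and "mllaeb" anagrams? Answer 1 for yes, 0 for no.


Strings: "almbel", "mllaeb"
Sorted first:  abellm
Sorted second: abellm
Sorted forms match => anagrams

1


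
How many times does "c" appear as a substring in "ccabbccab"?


Searching for "c" in "ccabbccab"
Scanning each position:
  Position 0: "c" => MATCH
  Position 1: "c" => MATCH
  Position 2: "a" => no
  Position 3: "b" => no
  Position 4: "b" => no
  Position 5: "c" => MATCH
  Position 6: "c" => MATCH
  Position 7: "a" => no
  Position 8: "b" => no
Total occurrences: 4

4


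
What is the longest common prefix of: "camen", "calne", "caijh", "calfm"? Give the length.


Words: camen, calne, caijh, calfm
  Position 0: all 'c' => match
  Position 1: all 'a' => match
  Position 2: ('m', 'l', 'i', 'l') => mismatch, stop
LCP = "ca" (length 2)

2


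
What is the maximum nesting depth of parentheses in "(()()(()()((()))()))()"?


Input: "(()()(()()((()))()))()"
Tracking depth:
  Position 0 '(': depth becomes 1
  Position 1 '(': depth becomes 2
  Position 2 ')': depth becomes 1
  Position 3 '(': depth becomes 2
  Position 4 ')': depth becomes 1
  Position 5 '(': depth becomes 2
  Position 6 '(': depth becomes 3
  Position 7 ')': depth becomes 2
  Position 8 '(': depth becomes 3
  Position 9 ')': depth becomes 2
  Position 10 '(': depth becomes 3
  Position 11 '(': depth becomes 4
  Position 12 '(': depth becomes 5
  Position 13 ')': depth becomes 4
  Position 14 ')': depth becomes 3
  Position 15 ')': depth becomes 2
  Position 16 '(': depth becomes 3
  Position 17 ')': depth becomes 2
  Position 18 ')': depth becomes 1
  Position 19 ')': depth becomes 0
  Position 20 '(': depth becomes 1
  Position 21 ')': depth becomes 0
Maximum depth reached: 5

5


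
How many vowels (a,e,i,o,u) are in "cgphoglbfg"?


Input: cgphoglbfg
Checking each character:
  'c' at position 0: consonant
  'g' at position 1: consonant
  'p' at position 2: consonant
  'h' at position 3: consonant
  'o' at position 4: vowel (running total: 1)
  'g' at position 5: consonant
  'l' at position 6: consonant
  'b' at position 7: consonant
  'f' at position 8: consonant
  'g' at position 9: consonant
Total vowels: 1

1


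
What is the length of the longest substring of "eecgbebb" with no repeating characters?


Input: "eecgbebb"
Sliding window (track last position of each char):
  Position 0 ('e'): window [0,0] length 1 -- new best
  Position 1 ('e'): repeat (last at 0), move window start to 1
  Position 1 ('e'): window [1,1] length 1
  Position 2 ('c'): window [1,2] length 2 -- new best
  Position 3 ('g'): window [1,3] length 3 -- new best
  Position 4 ('b'): window [1,4] length 4 -- new best
  Position 5 ('e'): repeat (last at 1), move window start to 2
  Position 5 ('e'): window [2,5] length 4
  Position 6 ('b'): repeat (last at 4), move window start to 5
  Position 6 ('b'): window [5,6] length 2
  Position 7 ('b'): repeat (last at 6), move window start to 7
  Position 7 ('b'): window [7,7] length 1
Longest substring with no repeats: "ecgb" with length 4

4


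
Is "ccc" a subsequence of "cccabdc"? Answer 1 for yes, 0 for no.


Check if "ccc" is a subsequence of "cccabdc"
Greedy scan:
  Position 0 ('c'): matches sub[0] = 'c'
  Position 1 ('c'): matches sub[1] = 'c'
  Position 2 ('c'): matches sub[2] = 'c'
  Position 3 ('a'): no match needed
  Position 4 ('b'): no match needed
  Position 5 ('d'): no match needed
  Position 6 ('c'): no match needed
All 3 characters matched => is a subsequence

1


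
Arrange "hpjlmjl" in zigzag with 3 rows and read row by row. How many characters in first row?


Zigzag "hpjlmjl" into 3 rows:
Placing characters:
  'h' => row 0
  'p' => row 1
  'j' => row 2
  'l' => row 1
  'm' => row 0
  'j' => row 1
  'l' => row 2
Rows:
  Row 0: "hm"
  Row 1: "plj"
  Row 2: "jl"
First row length: 2

2


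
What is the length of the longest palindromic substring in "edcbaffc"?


Input: "edcbaffc"
Checking substrings for palindromes:
  [5:7] "ff" (len 2) => palindrome
Longest palindromic substring: "ff" with length 2

2


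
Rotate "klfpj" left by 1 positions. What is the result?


Input: "klfpj", rotate left by 1
First 1 characters: "k"
Remaining characters: "lfpj"
Concatenate remaining + first: "lfpj" + "k" = "lfpjk"

lfpjk


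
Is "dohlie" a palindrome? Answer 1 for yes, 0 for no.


Input: dohlie
Reversed: eilhod
  Compare pos 0 ('d') with pos 5 ('e'): MISMATCH
  Compare pos 1 ('o') with pos 4 ('i'): MISMATCH
  Compare pos 2 ('h') with pos 3 ('l'): MISMATCH
Result: not a palindrome

0


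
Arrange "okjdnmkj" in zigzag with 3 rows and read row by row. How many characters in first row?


Zigzag "okjdnmkj" into 3 rows:
Placing characters:
  'o' => row 0
  'k' => row 1
  'j' => row 2
  'd' => row 1
  'n' => row 0
  'm' => row 1
  'k' => row 2
  'j' => row 1
Rows:
  Row 0: "on"
  Row 1: "kdmj"
  Row 2: "jk"
First row length: 2

2


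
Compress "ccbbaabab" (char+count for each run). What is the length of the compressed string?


Input: ccbbaabab
Runs:
  'c' x 2 => "c2"
  'b' x 2 => "b2"
  'a' x 2 => "a2"
  'b' x 1 => "b1"
  'a' x 1 => "a1"
  'b' x 1 => "b1"
Compressed: "c2b2a2b1a1b1"
Compressed length: 12

12


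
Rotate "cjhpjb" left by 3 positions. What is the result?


Input: "cjhpjb", rotate left by 3
First 3 characters: "cjh"
Remaining characters: "pjb"
Concatenate remaining + first: "pjb" + "cjh" = "pjbcjh"

pjbcjh


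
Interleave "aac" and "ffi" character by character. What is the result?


Interleaving "aac" and "ffi":
  Position 0: 'a' from first, 'f' from second => "af"
  Position 1: 'a' from first, 'f' from second => "af"
  Position 2: 'c' from first, 'i' from second => "ci"
Result: afafci

afafci


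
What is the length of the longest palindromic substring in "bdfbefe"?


Input: "bdfbefe"
Checking substrings for palindromes:
  [4:7] "efe" (len 3) => palindrome
Longest palindromic substring: "efe" with length 3

3


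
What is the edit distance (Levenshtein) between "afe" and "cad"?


Computing edit distance: "afe" -> "cad"
DP table:
           c    a    d
      0    1    2    3
  a   1    1    1    2
  f   2    2    2    2
  e   3    3    3    3
Edit distance = dp[3][3] = 3

3


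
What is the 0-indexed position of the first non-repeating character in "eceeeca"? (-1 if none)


Input: eceeeca
Character frequencies:
  'a': 1
  'c': 2
  'e': 4
Scanning left to right for freq == 1:
  Position 0 ('e'): freq=4, skip
  Position 1 ('c'): freq=2, skip
  Position 2 ('e'): freq=4, skip
  Position 3 ('e'): freq=4, skip
  Position 4 ('e'): freq=4, skip
  Position 5 ('c'): freq=2, skip
  Position 6 ('a'): unique! => answer = 6

6


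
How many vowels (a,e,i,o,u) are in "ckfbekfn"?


Input: ckfbekfn
Checking each character:
  'c' at position 0: consonant
  'k' at position 1: consonant
  'f' at position 2: consonant
  'b' at position 3: consonant
  'e' at position 4: vowel (running total: 1)
  'k' at position 5: consonant
  'f' at position 6: consonant
  'n' at position 7: consonant
Total vowels: 1

1


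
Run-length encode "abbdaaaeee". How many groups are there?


Input: abbdaaaeee
Scanning for consecutive runs:
  Group 1: 'a' x 1 (positions 0-0)
  Group 2: 'b' x 2 (positions 1-2)
  Group 3: 'd' x 1 (positions 3-3)
  Group 4: 'a' x 3 (positions 4-6)
  Group 5: 'e' x 3 (positions 7-9)
Total groups: 5

5


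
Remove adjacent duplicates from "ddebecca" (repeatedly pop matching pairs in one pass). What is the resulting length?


Input: ddebecca
Stack-based adjacent duplicate removal:
  Read 'd': push. Stack: d
  Read 'd': matches stack top 'd' => pop. Stack: (empty)
  Read 'e': push. Stack: e
  Read 'b': push. Stack: eb
  Read 'e': push. Stack: ebe
  Read 'c': push. Stack: ebec
  Read 'c': matches stack top 'c' => pop. Stack: ebe
  Read 'a': push. Stack: ebea
Final stack: "ebea" (length 4)

4


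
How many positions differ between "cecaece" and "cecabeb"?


Comparing "cecaece" and "cecabeb" position by position:
  Position 0: 'c' vs 'c' => same
  Position 1: 'e' vs 'e' => same
  Position 2: 'c' vs 'c' => same
  Position 3: 'a' vs 'a' => same
  Position 4: 'e' vs 'b' => DIFFER
  Position 5: 'c' vs 'e' => DIFFER
  Position 6: 'e' vs 'b' => DIFFER
Positions that differ: 3

3


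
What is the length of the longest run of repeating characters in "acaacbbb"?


Input: "acaacbbb"
Scanning for longest run:
  Position 1 ('c'): new char, reset run to 1
  Position 2 ('a'): new char, reset run to 1
  Position 3 ('a'): continues run of 'a', length=2
  Position 4 ('c'): new char, reset run to 1
  Position 5 ('b'): new char, reset run to 1
  Position 6 ('b'): continues run of 'b', length=2
  Position 7 ('b'): continues run of 'b', length=3
Longest run: 'b' with length 3

3


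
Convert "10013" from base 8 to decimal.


Input: "10013" in base 8
Positional expansion:
  Digit '1' (value 1) x 8^4 = 4096
  Digit '0' (value 0) x 8^3 = 0
  Digit '0' (value 0) x 8^2 = 0
  Digit '1' (value 1) x 8^1 = 8
  Digit '3' (value 3) x 8^0 = 3
Sum = 4107

4107


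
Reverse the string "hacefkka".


Input: hacefkka
Reading characters right to left:
  Position 7: 'a'
  Position 6: 'k'
  Position 5: 'k'
  Position 4: 'f'
  Position 3: 'e'
  Position 2: 'c'
  Position 1: 'a'
  Position 0: 'h'
Reversed: akkfecah

akkfecah


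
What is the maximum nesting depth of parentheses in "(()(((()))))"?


Input: "(()(((()))))"
Tracking depth:
  Position 0 '(': depth becomes 1
  Position 1 '(': depth becomes 2
  Position 2 ')': depth becomes 1
  Position 3 '(': depth becomes 2
  Position 4 '(': depth becomes 3
  Position 5 '(': depth becomes 4
  Position 6 '(': depth becomes 5
  Position 7 ')': depth becomes 4
  Position 8 ')': depth becomes 3
  Position 9 ')': depth becomes 2
  Position 10 ')': depth becomes 1
  Position 11 ')': depth becomes 0
Maximum depth reached: 5

5


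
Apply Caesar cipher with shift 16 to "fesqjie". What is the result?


Caesar cipher: shift "fesqjie" by 16
  'f' (pos 5) + 16 = pos 21 = 'v'
  'e' (pos 4) + 16 = pos 20 = 'u'
  's' (pos 18) + 16 = pos 8 = 'i'
  'q' (pos 16) + 16 = pos 6 = 'g'
  'j' (pos 9) + 16 = pos 25 = 'z'
  'i' (pos 8) + 16 = pos 24 = 'y'
  'e' (pos 4) + 16 = pos 20 = 'u'
Result: vuigzyu

vuigzyu


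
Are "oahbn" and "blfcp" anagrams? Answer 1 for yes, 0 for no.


Strings: "oahbn", "blfcp"
Sorted first:  abhno
Sorted second: bcflp
Differ at position 0: 'a' vs 'b' => not anagrams

0


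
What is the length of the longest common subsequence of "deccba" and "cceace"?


LCS of "deccba" and "cceace"
DP table:
           c    c    e    a    c    e
      0    0    0    0    0    0    0
  d   0    0    0    0    0    0    0
  e   0    0    0    1    1    1    1
  c   0    1    1    1    1    2    2
  c   0    1    2    2    2    2    2
  b   0    1    2    2    2    2    2
  a   0    1    2    2    3    3    3
LCS length = dp[6][6] = 3

3


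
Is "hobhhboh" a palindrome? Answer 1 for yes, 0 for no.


Input: hobhhboh
Reversed: hobhhboh
  Compare pos 0 ('h') with pos 7 ('h'): match
  Compare pos 1 ('o') with pos 6 ('o'): match
  Compare pos 2 ('b') with pos 5 ('b'): match
  Compare pos 3 ('h') with pos 4 ('h'): match
Result: palindrome

1


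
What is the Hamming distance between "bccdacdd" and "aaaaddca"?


Comparing "bccdacdd" and "aaaaddca" position by position:
  Position 0: 'b' vs 'a' => differ
  Position 1: 'c' vs 'a' => differ
  Position 2: 'c' vs 'a' => differ
  Position 3: 'd' vs 'a' => differ
  Position 4: 'a' vs 'd' => differ
  Position 5: 'c' vs 'd' => differ
  Position 6: 'd' vs 'c' => differ
  Position 7: 'd' vs 'a' => differ
Total differences (Hamming distance): 8

8


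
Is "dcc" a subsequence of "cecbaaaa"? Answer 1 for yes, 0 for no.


Check if "dcc" is a subsequence of "cecbaaaa"
Greedy scan:
  Position 0 ('c'): no match needed
  Position 1 ('e'): no match needed
  Position 2 ('c'): no match needed
  Position 3 ('b'): no match needed
  Position 4 ('a'): no match needed
  Position 5 ('a'): no match needed
  Position 6 ('a'): no match needed
  Position 7 ('a'): no match needed
Only matched 0/3 characters => not a subsequence

0


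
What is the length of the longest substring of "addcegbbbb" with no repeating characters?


Input: "addcegbbbb"
Sliding window (track last position of each char):
  Position 0 ('a'): window [0,0] length 1 -- new best
  Position 1 ('d'): window [0,1] length 2 -- new best
  Position 2 ('d'): repeat (last at 1), move window start to 2
  Position 2 ('d'): window [2,2] length 1
  Position 3 ('c'): window [2,3] length 2
  Position 4 ('e'): window [2,4] length 3 -- new best
  Position 5 ('g'): window [2,5] length 4 -- new best
  Position 6 ('b'): window [2,6] length 5 -- new best
  Position 7 ('b'): repeat (last at 6), move window start to 7
  Position 7 ('b'): window [7,7] length 1
  Position 8 ('b'): repeat (last at 7), move window start to 8
  Position 8 ('b'): window [8,8] length 1
  Position 9 ('b'): repeat (last at 8), move window start to 9
  Position 9 ('b'): window [9,9] length 1
Longest substring with no repeats: "dcegb" with length 5

5


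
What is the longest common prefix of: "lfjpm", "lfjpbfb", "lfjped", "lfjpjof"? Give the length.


Words: lfjpm, lfjpbfb, lfjped, lfjpjof
  Position 0: all 'l' => match
  Position 1: all 'f' => match
  Position 2: all 'j' => match
  Position 3: all 'p' => match
  Position 4: ('m', 'b', 'e', 'j') => mismatch, stop
LCP = "lfjp" (length 4)

4


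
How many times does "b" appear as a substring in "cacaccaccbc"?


Searching for "b" in "cacaccaccbc"
Scanning each position:
  Position 0: "c" => no
  Position 1: "a" => no
  Position 2: "c" => no
  Position 3: "a" => no
  Position 4: "c" => no
  Position 5: "c" => no
  Position 6: "a" => no
  Position 7: "c" => no
  Position 8: "c" => no
  Position 9: "b" => MATCH
  Position 10: "c" => no
Total occurrences: 1

1


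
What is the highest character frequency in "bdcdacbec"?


Input: bdcdacbec
Character counts:
  'a': 1
  'b': 2
  'c': 3
  'd': 2
  'e': 1
Maximum frequency: 3

3


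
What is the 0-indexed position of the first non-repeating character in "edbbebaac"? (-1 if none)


Input: edbbebaac
Character frequencies:
  'a': 2
  'b': 3
  'c': 1
  'd': 1
  'e': 2
Scanning left to right for freq == 1:
  Position 0 ('e'): freq=2, skip
  Position 1 ('d'): unique! => answer = 1

1


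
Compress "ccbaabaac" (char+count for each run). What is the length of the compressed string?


Input: ccbaabaac
Runs:
  'c' x 2 => "c2"
  'b' x 1 => "b1"
  'a' x 2 => "a2"
  'b' x 1 => "b1"
  'a' x 2 => "a2"
  'c' x 1 => "c1"
Compressed: "c2b1a2b1a2c1"
Compressed length: 12

12


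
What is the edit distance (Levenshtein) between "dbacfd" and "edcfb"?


Computing edit distance: "dbacfd" -> "edcfb"
DP table:
           e    d    c    f    b
      0    1    2    3    4    5
  d   1    1    1    2    3    4
  b   2    2    2    2    3    3
  a   3    3    3    3    3    4
  c   4    4    4    3    4    4
  f   5    5    5    4    3    4
  d   6    6    5    5    4    4
Edit distance = dp[6][5] = 4

4


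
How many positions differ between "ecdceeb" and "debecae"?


Comparing "ecdceeb" and "debecae" position by position:
  Position 0: 'e' vs 'd' => DIFFER
  Position 1: 'c' vs 'e' => DIFFER
  Position 2: 'd' vs 'b' => DIFFER
  Position 3: 'c' vs 'e' => DIFFER
  Position 4: 'e' vs 'c' => DIFFER
  Position 5: 'e' vs 'a' => DIFFER
  Position 6: 'b' vs 'e' => DIFFER
Positions that differ: 7

7


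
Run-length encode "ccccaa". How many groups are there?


Input: ccccaa
Scanning for consecutive runs:
  Group 1: 'c' x 4 (positions 0-3)
  Group 2: 'a' x 2 (positions 4-5)
Total groups: 2

2


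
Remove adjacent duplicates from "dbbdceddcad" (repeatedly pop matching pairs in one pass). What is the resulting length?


Input: dbbdceddcad
Stack-based adjacent duplicate removal:
  Read 'd': push. Stack: d
  Read 'b': push. Stack: db
  Read 'b': matches stack top 'b' => pop. Stack: d
  Read 'd': matches stack top 'd' => pop. Stack: (empty)
  Read 'c': push. Stack: c
  Read 'e': push. Stack: ce
  Read 'd': push. Stack: ced
  Read 'd': matches stack top 'd' => pop. Stack: ce
  Read 'c': push. Stack: cec
  Read 'a': push. Stack: ceca
  Read 'd': push. Stack: cecad
Final stack: "cecad" (length 5)

5


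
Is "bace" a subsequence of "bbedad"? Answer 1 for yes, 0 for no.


Check if "bace" is a subsequence of "bbedad"
Greedy scan:
  Position 0 ('b'): matches sub[0] = 'b'
  Position 1 ('b'): no match needed
  Position 2 ('e'): no match needed
  Position 3 ('d'): no match needed
  Position 4 ('a'): matches sub[1] = 'a'
  Position 5 ('d'): no match needed
Only matched 2/4 characters => not a subsequence

0


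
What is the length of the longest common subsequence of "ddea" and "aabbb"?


LCS of "ddea" and "aabbb"
DP table:
           a    a    b    b    b
      0    0    0    0    0    0
  d   0    0    0    0    0    0
  d   0    0    0    0    0    0
  e   0    0    0    0    0    0
  a   0    1    1    1    1    1
LCS length = dp[4][5] = 1

1


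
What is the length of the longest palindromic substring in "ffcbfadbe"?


Input: "ffcbfadbe"
Checking substrings for palindromes:
  [0:2] "ff" (len 2) => palindrome
Longest palindromic substring: "ff" with length 2

2


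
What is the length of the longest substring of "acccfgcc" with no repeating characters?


Input: "acccfgcc"
Sliding window (track last position of each char):
  Position 0 ('a'): window [0,0] length 1 -- new best
  Position 1 ('c'): window [0,1] length 2 -- new best
  Position 2 ('c'): repeat (last at 1), move window start to 2
  Position 2 ('c'): window [2,2] length 1
  Position 3 ('c'): repeat (last at 2), move window start to 3
  Position 3 ('c'): window [3,3] length 1
  Position 4 ('f'): window [3,4] length 2
  Position 5 ('g'): window [3,5] length 3 -- new best
  Position 6 ('c'): repeat (last at 3), move window start to 4
  Position 6 ('c'): window [4,6] length 3
  Position 7 ('c'): repeat (last at 6), move window start to 7
  Position 7 ('c'): window [7,7] length 1
Longest substring with no repeats: "cfg" with length 3

3


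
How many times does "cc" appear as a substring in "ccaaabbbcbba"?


Searching for "cc" in "ccaaabbbcbba"
Scanning each position:
  Position 0: "cc" => MATCH
  Position 1: "ca" => no
  Position 2: "aa" => no
  Position 3: "aa" => no
  Position 4: "ab" => no
  Position 5: "bb" => no
  Position 6: "bb" => no
  Position 7: "bc" => no
  Position 8: "cb" => no
  Position 9: "bb" => no
  Position 10: "ba" => no
Total occurrences: 1

1


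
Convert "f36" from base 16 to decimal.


Input: "f36" in base 16
Positional expansion:
  Digit 'f' (value 15) x 16^2 = 3840
  Digit '3' (value 3) x 16^1 = 48
  Digit '6' (value 6) x 16^0 = 6
Sum = 3894

3894


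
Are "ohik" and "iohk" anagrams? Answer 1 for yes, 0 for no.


Strings: "ohik", "iohk"
Sorted first:  hiko
Sorted second: hiko
Sorted forms match => anagrams

1


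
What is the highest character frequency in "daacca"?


Input: daacca
Character counts:
  'a': 3
  'c': 2
  'd': 1
Maximum frequency: 3

3


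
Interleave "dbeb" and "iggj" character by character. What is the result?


Interleaving "dbeb" and "iggj":
  Position 0: 'd' from first, 'i' from second => "di"
  Position 1: 'b' from first, 'g' from second => "bg"
  Position 2: 'e' from first, 'g' from second => "eg"
  Position 3: 'b' from first, 'j' from second => "bj"
Result: dibgegbj

dibgegbj


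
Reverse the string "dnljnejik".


Input: dnljnejik
Reading characters right to left:
  Position 8: 'k'
  Position 7: 'i'
  Position 6: 'j'
  Position 5: 'e'
  Position 4: 'n'
  Position 3: 'j'
  Position 2: 'l'
  Position 1: 'n'
  Position 0: 'd'
Reversed: kijenjlnd

kijenjlnd


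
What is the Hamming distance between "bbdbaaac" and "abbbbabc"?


Comparing "bbdbaaac" and "abbbbabc" position by position:
  Position 0: 'b' vs 'a' => differ
  Position 1: 'b' vs 'b' => same
  Position 2: 'd' vs 'b' => differ
  Position 3: 'b' vs 'b' => same
  Position 4: 'a' vs 'b' => differ
  Position 5: 'a' vs 'a' => same
  Position 6: 'a' vs 'b' => differ
  Position 7: 'c' vs 'c' => same
Total differences (Hamming distance): 4

4


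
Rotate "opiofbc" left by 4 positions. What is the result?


Input: "opiofbc", rotate left by 4
First 4 characters: "opio"
Remaining characters: "fbc"
Concatenate remaining + first: "fbc" + "opio" = "fbcopio"

fbcopio


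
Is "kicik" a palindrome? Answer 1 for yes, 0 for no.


Input: kicik
Reversed: kicik
  Compare pos 0 ('k') with pos 4 ('k'): match
  Compare pos 1 ('i') with pos 3 ('i'): match
Result: palindrome

1


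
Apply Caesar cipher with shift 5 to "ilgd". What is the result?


Caesar cipher: shift "ilgd" by 5
  'i' (pos 8) + 5 = pos 13 = 'n'
  'l' (pos 11) + 5 = pos 16 = 'q'
  'g' (pos 6) + 5 = pos 11 = 'l'
  'd' (pos 3) + 5 = pos 8 = 'i'
Result: nqli

nqli


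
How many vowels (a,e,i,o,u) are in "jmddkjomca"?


Input: jmddkjomca
Checking each character:
  'j' at position 0: consonant
  'm' at position 1: consonant
  'd' at position 2: consonant
  'd' at position 3: consonant
  'k' at position 4: consonant
  'j' at position 5: consonant
  'o' at position 6: vowel (running total: 1)
  'm' at position 7: consonant
  'c' at position 8: consonant
  'a' at position 9: vowel (running total: 2)
Total vowels: 2

2


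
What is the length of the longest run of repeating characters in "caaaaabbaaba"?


Input: "caaaaabbaaba"
Scanning for longest run:
  Position 1 ('a'): new char, reset run to 1
  Position 2 ('a'): continues run of 'a', length=2
  Position 3 ('a'): continues run of 'a', length=3
  Position 4 ('a'): continues run of 'a', length=4
  Position 5 ('a'): continues run of 'a', length=5
  Position 6 ('b'): new char, reset run to 1
  Position 7 ('b'): continues run of 'b', length=2
  Position 8 ('a'): new char, reset run to 1
  Position 9 ('a'): continues run of 'a', length=2
  Position 10 ('b'): new char, reset run to 1
  Position 11 ('a'): new char, reset run to 1
Longest run: 'a' with length 5

5


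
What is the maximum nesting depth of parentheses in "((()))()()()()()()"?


Input: "((()))()()()()()()"
Tracking depth:
  Position 0 '(': depth becomes 1
  Position 1 '(': depth becomes 2
  Position 2 '(': depth becomes 3
  Position 3 ')': depth becomes 2
  Position 4 ')': depth becomes 1
  Position 5 ')': depth becomes 0
  Position 6 '(': depth becomes 1
  Position 7 ')': depth becomes 0
  Position 8 '(': depth becomes 1
  Position 9 ')': depth becomes 0
  Position 10 '(': depth becomes 1
  Position 11 ')': depth becomes 0
  Position 12 '(': depth becomes 1
  Position 13 ')': depth becomes 0
  Position 14 '(': depth becomes 1
  Position 15 ')': depth becomes 0
  Position 16 '(': depth becomes 1
  Position 17 ')': depth becomes 0
Maximum depth reached: 3

3


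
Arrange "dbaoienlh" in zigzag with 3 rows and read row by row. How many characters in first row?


Zigzag "dbaoienlh" into 3 rows:
Placing characters:
  'd' => row 0
  'b' => row 1
  'a' => row 2
  'o' => row 1
  'i' => row 0
  'e' => row 1
  'n' => row 2
  'l' => row 1
  'h' => row 0
Rows:
  Row 0: "dih"
  Row 1: "boel"
  Row 2: "an"
First row length: 3

3


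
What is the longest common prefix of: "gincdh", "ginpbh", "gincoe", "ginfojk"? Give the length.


Words: gincdh, ginpbh, gincoe, ginfojk
  Position 0: all 'g' => match
  Position 1: all 'i' => match
  Position 2: all 'n' => match
  Position 3: ('c', 'p', 'c', 'f') => mismatch, stop
LCP = "gin" (length 3)

3


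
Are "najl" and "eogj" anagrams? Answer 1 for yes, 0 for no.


Strings: "najl", "eogj"
Sorted first:  ajln
Sorted second: egjo
Differ at position 0: 'a' vs 'e' => not anagrams

0


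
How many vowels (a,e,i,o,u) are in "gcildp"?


Input: gcildp
Checking each character:
  'g' at position 0: consonant
  'c' at position 1: consonant
  'i' at position 2: vowel (running total: 1)
  'l' at position 3: consonant
  'd' at position 4: consonant
  'p' at position 5: consonant
Total vowels: 1

1


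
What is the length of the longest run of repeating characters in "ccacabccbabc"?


Input: "ccacabccbabc"
Scanning for longest run:
  Position 1 ('c'): continues run of 'c', length=2
  Position 2 ('a'): new char, reset run to 1
  Position 3 ('c'): new char, reset run to 1
  Position 4 ('a'): new char, reset run to 1
  Position 5 ('b'): new char, reset run to 1
  Position 6 ('c'): new char, reset run to 1
  Position 7 ('c'): continues run of 'c', length=2
  Position 8 ('b'): new char, reset run to 1
  Position 9 ('a'): new char, reset run to 1
  Position 10 ('b'): new char, reset run to 1
  Position 11 ('c'): new char, reset run to 1
Longest run: 'c' with length 2

2


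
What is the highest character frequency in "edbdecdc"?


Input: edbdecdc
Character counts:
  'b': 1
  'c': 2
  'd': 3
  'e': 2
Maximum frequency: 3

3


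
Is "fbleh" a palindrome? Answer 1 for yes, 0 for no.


Input: fbleh
Reversed: helbf
  Compare pos 0 ('f') with pos 4 ('h'): MISMATCH
  Compare pos 1 ('b') with pos 3 ('e'): MISMATCH
Result: not a palindrome

0


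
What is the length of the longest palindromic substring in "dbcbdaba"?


Input: "dbcbdaba"
Checking substrings for palindromes:
  [0:5] "dbcbd" (len 5) => palindrome
  [1:4] "bcb" (len 3) => palindrome
  [5:8] "aba" (len 3) => palindrome
Longest palindromic substring: "dbcbd" with length 5

5


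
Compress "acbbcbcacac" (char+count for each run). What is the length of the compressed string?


Input: acbbcbcacac
Runs:
  'a' x 1 => "a1"
  'c' x 1 => "c1"
  'b' x 2 => "b2"
  'c' x 1 => "c1"
  'b' x 1 => "b1"
  'c' x 1 => "c1"
  'a' x 1 => "a1"
  'c' x 1 => "c1"
  'a' x 1 => "a1"
  'c' x 1 => "c1"
Compressed: "a1c1b2c1b1c1a1c1a1c1"
Compressed length: 20

20


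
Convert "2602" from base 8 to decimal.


Input: "2602" in base 8
Positional expansion:
  Digit '2' (value 2) x 8^3 = 1024
  Digit '6' (value 6) x 8^2 = 384
  Digit '0' (value 0) x 8^1 = 0
  Digit '2' (value 2) x 8^0 = 2
Sum = 1410

1410


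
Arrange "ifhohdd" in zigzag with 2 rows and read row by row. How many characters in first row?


Zigzag "ifhohdd" into 2 rows:
Placing characters:
  'i' => row 0
  'f' => row 1
  'h' => row 0
  'o' => row 1
  'h' => row 0
  'd' => row 1
  'd' => row 0
Rows:
  Row 0: "ihhd"
  Row 1: "fod"
First row length: 4

4


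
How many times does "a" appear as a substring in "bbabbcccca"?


Searching for "a" in "bbabbcccca"
Scanning each position:
  Position 0: "b" => no
  Position 1: "b" => no
  Position 2: "a" => MATCH
  Position 3: "b" => no
  Position 4: "b" => no
  Position 5: "c" => no
  Position 6: "c" => no
  Position 7: "c" => no
  Position 8: "c" => no
  Position 9: "a" => MATCH
Total occurrences: 2

2


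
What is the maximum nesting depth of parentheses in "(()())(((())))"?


Input: "(()())(((())))"
Tracking depth:
  Position 0 '(': depth becomes 1
  Position 1 '(': depth becomes 2
  Position 2 ')': depth becomes 1
  Position 3 '(': depth becomes 2
  Position 4 ')': depth becomes 1
  Position 5 ')': depth becomes 0
  Position 6 '(': depth becomes 1
  Position 7 '(': depth becomes 2
  Position 8 '(': depth becomes 3
  Position 9 '(': depth becomes 4
  Position 10 ')': depth becomes 3
  Position 11 ')': depth becomes 2
  Position 12 ')': depth becomes 1
  Position 13 ')': depth becomes 0
Maximum depth reached: 4

4


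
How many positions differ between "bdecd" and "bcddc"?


Comparing "bdecd" and "bcddc" position by position:
  Position 0: 'b' vs 'b' => same
  Position 1: 'd' vs 'c' => DIFFER
  Position 2: 'e' vs 'd' => DIFFER
  Position 3: 'c' vs 'd' => DIFFER
  Position 4: 'd' vs 'c' => DIFFER
Positions that differ: 4

4


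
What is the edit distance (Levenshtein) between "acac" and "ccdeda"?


Computing edit distance: "acac" -> "ccdeda"
DP table:
           c    c    d    e    d    a
      0    1    2    3    4    5    6
  a   1    1    2    3    4    5    5
  c   2    1    1    2    3    4    5
  a   3    2    2    2    3    4    4
  c   4    3    2    3    3    4    5
Edit distance = dp[4][6] = 5

5


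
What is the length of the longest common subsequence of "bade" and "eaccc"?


LCS of "bade" and "eaccc"
DP table:
           e    a    c    c    c
      0    0    0    0    0    0
  b   0    0    0    0    0    0
  a   0    0    1    1    1    1
  d   0    0    1    1    1    1
  e   0    1    1    1    1    1
LCS length = dp[4][5] = 1

1


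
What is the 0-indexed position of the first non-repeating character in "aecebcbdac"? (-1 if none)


Input: aecebcbdac
Character frequencies:
  'a': 2
  'b': 2
  'c': 3
  'd': 1
  'e': 2
Scanning left to right for freq == 1:
  Position 0 ('a'): freq=2, skip
  Position 1 ('e'): freq=2, skip
  Position 2 ('c'): freq=3, skip
  Position 3 ('e'): freq=2, skip
  Position 4 ('b'): freq=2, skip
  Position 5 ('c'): freq=3, skip
  Position 6 ('b'): freq=2, skip
  Position 7 ('d'): unique! => answer = 7

7


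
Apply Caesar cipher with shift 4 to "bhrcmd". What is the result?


Caesar cipher: shift "bhrcmd" by 4
  'b' (pos 1) + 4 = pos 5 = 'f'
  'h' (pos 7) + 4 = pos 11 = 'l'
  'r' (pos 17) + 4 = pos 21 = 'v'
  'c' (pos 2) + 4 = pos 6 = 'g'
  'm' (pos 12) + 4 = pos 16 = 'q'
  'd' (pos 3) + 4 = pos 7 = 'h'
Result: flvgqh

flvgqh


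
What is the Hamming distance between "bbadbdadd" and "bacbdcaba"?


Comparing "bbadbdadd" and "bacbdcaba" position by position:
  Position 0: 'b' vs 'b' => same
  Position 1: 'b' vs 'a' => differ
  Position 2: 'a' vs 'c' => differ
  Position 3: 'd' vs 'b' => differ
  Position 4: 'b' vs 'd' => differ
  Position 5: 'd' vs 'c' => differ
  Position 6: 'a' vs 'a' => same
  Position 7: 'd' vs 'b' => differ
  Position 8: 'd' vs 'a' => differ
Total differences (Hamming distance): 7

7


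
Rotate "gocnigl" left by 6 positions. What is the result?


Input: "gocnigl", rotate left by 6
First 6 characters: "gocnig"
Remaining characters: "l"
Concatenate remaining + first: "l" + "gocnig" = "lgocnig"

lgocnig


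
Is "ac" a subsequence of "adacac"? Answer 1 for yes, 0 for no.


Check if "ac" is a subsequence of "adacac"
Greedy scan:
  Position 0 ('a'): matches sub[0] = 'a'
  Position 1 ('d'): no match needed
  Position 2 ('a'): no match needed
  Position 3 ('c'): matches sub[1] = 'c'
  Position 4 ('a'): no match needed
  Position 5 ('c'): no match needed
All 2 characters matched => is a subsequence

1


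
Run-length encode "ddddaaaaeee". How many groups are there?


Input: ddddaaaaeee
Scanning for consecutive runs:
  Group 1: 'd' x 4 (positions 0-3)
  Group 2: 'a' x 4 (positions 4-7)
  Group 3: 'e' x 3 (positions 8-10)
Total groups: 3

3


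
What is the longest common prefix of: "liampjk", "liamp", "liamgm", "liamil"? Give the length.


Words: liampjk, liamp, liamgm, liamil
  Position 0: all 'l' => match
  Position 1: all 'i' => match
  Position 2: all 'a' => match
  Position 3: all 'm' => match
  Position 4: ('p', 'p', 'g', 'i') => mismatch, stop
LCP = "liam" (length 4)

4


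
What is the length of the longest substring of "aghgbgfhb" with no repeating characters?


Input: "aghgbgfhb"
Sliding window (track last position of each char):
  Position 0 ('a'): window [0,0] length 1 -- new best
  Position 1 ('g'): window [0,1] length 2 -- new best
  Position 2 ('h'): window [0,2] length 3 -- new best
  Position 3 ('g'): repeat (last at 1), move window start to 2
  Position 3 ('g'): window [2,3] length 2
  Position 4 ('b'): window [2,4] length 3
  Position 5 ('g'): repeat (last at 3), move window start to 4
  Position 5 ('g'): window [4,5] length 2
  Position 6 ('f'): window [4,6] length 3
  Position 7 ('h'): window [4,7] length 4 -- new best
  Position 8 ('b'): repeat (last at 4), move window start to 5
  Position 8 ('b'): window [5,8] length 4
Longest substring with no repeats: "bgfh" with length 4

4


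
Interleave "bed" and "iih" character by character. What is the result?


Interleaving "bed" and "iih":
  Position 0: 'b' from first, 'i' from second => "bi"
  Position 1: 'e' from first, 'i' from second => "ei"
  Position 2: 'd' from first, 'h' from second => "dh"
Result: bieidh

bieidh


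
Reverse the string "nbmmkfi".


Input: nbmmkfi
Reading characters right to left:
  Position 6: 'i'
  Position 5: 'f'
  Position 4: 'k'
  Position 3: 'm'
  Position 2: 'm'
  Position 1: 'b'
  Position 0: 'n'
Reversed: ifkmmbn

ifkmmbn


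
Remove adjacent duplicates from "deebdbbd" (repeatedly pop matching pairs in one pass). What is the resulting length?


Input: deebdbbd
Stack-based adjacent duplicate removal:
  Read 'd': push. Stack: d
  Read 'e': push. Stack: de
  Read 'e': matches stack top 'e' => pop. Stack: d
  Read 'b': push. Stack: db
  Read 'd': push. Stack: dbd
  Read 'b': push. Stack: dbdb
  Read 'b': matches stack top 'b' => pop. Stack: dbd
  Read 'd': matches stack top 'd' => pop. Stack: db
Final stack: "db" (length 2)

2


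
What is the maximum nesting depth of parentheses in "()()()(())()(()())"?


Input: "()()()(())()(()())"
Tracking depth:
  Position 0 '(': depth becomes 1
  Position 1 ')': depth becomes 0
  Position 2 '(': depth becomes 1
  Position 3 ')': depth becomes 0
  Position 4 '(': depth becomes 1
  Position 5 ')': depth becomes 0
  Position 6 '(': depth becomes 1
  Position 7 '(': depth becomes 2
  Position 8 ')': depth becomes 1
  Position 9 ')': depth becomes 0
  Position 10 '(': depth becomes 1
  Position 11 ')': depth becomes 0
  Position 12 '(': depth becomes 1
  Position 13 '(': depth becomes 2
  Position 14 ')': depth becomes 1
  Position 15 '(': depth becomes 2
  Position 16 ')': depth becomes 1
  Position 17 ')': depth becomes 0
Maximum depth reached: 2

2


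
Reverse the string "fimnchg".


Input: fimnchg
Reading characters right to left:
  Position 6: 'g'
  Position 5: 'h'
  Position 4: 'c'
  Position 3: 'n'
  Position 2: 'm'
  Position 1: 'i'
  Position 0: 'f'
Reversed: ghcnmif

ghcnmif


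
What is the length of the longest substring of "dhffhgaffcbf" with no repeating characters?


Input: "dhffhgaffcbf"
Sliding window (track last position of each char):
  Position 0 ('d'): window [0,0] length 1 -- new best
  Position 1 ('h'): window [0,1] length 2 -- new best
  Position 2 ('f'): window [0,2] length 3 -- new best
  Position 3 ('f'): repeat (last at 2), move window start to 3
  Position 3 ('f'): window [3,3] length 1
  Position 4 ('h'): window [3,4] length 2
  Position 5 ('g'): window [3,5] length 3
  Position 6 ('a'): window [3,6] length 4 -- new best
  Position 7 ('f'): repeat (last at 3), move window start to 4
  Position 7 ('f'): window [4,7] length 4
  Position 8 ('f'): repeat (last at 7), move window start to 8
  Position 8 ('f'): window [8,8] length 1
  Position 9 ('c'): window [8,9] length 2
  Position 10 ('b'): window [8,10] length 3
  Position 11 ('f'): repeat (last at 8), move window start to 9
  Position 11 ('f'): window [9,11] length 3
Longest substring with no repeats: "fhga" with length 4

4


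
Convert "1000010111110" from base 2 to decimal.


Input: "1000010111110" in base 2
Positional expansion:
  Digit '1' (value 1) x 2^12 = 4096
  Digit '0' (value 0) x 2^11 = 0
  Digit '0' (value 0) x 2^10 = 0
  Digit '0' (value 0) x 2^9 = 0
  Digit '0' (value 0) x 2^8 = 0
  Digit '1' (value 1) x 2^7 = 128
  Digit '0' (value 0) x 2^6 = 0
  Digit '1' (value 1) x 2^5 = 32
  Digit '1' (value 1) x 2^4 = 16
  Digit '1' (value 1) x 2^3 = 8
  Digit '1' (value 1) x 2^2 = 4
  Digit '1' (value 1) x 2^1 = 2
  Digit '0' (value 0) x 2^0 = 0
Sum = 4286

4286


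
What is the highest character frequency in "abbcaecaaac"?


Input: abbcaecaaac
Character counts:
  'a': 5
  'b': 2
  'c': 3
  'e': 1
Maximum frequency: 5

5


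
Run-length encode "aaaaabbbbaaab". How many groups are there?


Input: aaaaabbbbaaab
Scanning for consecutive runs:
  Group 1: 'a' x 5 (positions 0-4)
  Group 2: 'b' x 4 (positions 5-8)
  Group 3: 'a' x 3 (positions 9-11)
  Group 4: 'b' x 1 (positions 12-12)
Total groups: 4

4


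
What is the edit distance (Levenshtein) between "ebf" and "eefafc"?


Computing edit distance: "ebf" -> "eefafc"
DP table:
           e    e    f    a    f    c
      0    1    2    3    4    5    6
  e   1    0    1    2    3    4    5
  b   2    1    1    2    3    4    5
  f   3    2    2    1    2    3    4
Edit distance = dp[3][6] = 4

4


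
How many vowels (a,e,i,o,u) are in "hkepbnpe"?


Input: hkepbnpe
Checking each character:
  'h' at position 0: consonant
  'k' at position 1: consonant
  'e' at position 2: vowel (running total: 1)
  'p' at position 3: consonant
  'b' at position 4: consonant
  'n' at position 5: consonant
  'p' at position 6: consonant
  'e' at position 7: vowel (running total: 2)
Total vowels: 2

2
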